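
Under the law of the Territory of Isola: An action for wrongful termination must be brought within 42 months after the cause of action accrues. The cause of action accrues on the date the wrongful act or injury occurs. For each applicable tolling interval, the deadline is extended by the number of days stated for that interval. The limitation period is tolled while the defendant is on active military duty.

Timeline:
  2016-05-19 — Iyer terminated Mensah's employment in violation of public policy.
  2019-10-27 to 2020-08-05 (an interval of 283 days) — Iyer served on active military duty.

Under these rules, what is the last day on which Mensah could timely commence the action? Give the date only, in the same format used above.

The cause of action accrued on 2016-05-19, the date of the act.
Adding the 42 months base period to 2016-05-19 gives a deadline of 2019-11-19, before any tolling.
Because the defendant's active military service ran from 2019-10-27 to 2020-08-05, the deadline is extended by 283 days to 2020-08-28.

2020-08-28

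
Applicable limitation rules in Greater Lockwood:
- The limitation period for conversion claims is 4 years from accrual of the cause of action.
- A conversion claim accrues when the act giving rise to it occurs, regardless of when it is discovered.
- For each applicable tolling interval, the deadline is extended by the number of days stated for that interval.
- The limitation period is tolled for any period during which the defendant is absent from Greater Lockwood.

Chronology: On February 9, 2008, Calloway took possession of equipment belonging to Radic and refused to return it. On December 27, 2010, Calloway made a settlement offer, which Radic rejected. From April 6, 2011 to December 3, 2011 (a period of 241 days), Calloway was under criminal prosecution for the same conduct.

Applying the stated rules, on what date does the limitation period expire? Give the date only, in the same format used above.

February 9, 2012

The claim accrued on February 9, 2008, when the wrongful act occurred.
The untolled deadline — 4 years after February 9, 2008 — is February 9, 2012.
Although a criminal prosecution ran from April 6, 2011 to December 3, 2011, the stated rules do not make that a tolling event, so it is disregarded.
The other events in the timeline have no effect on the limitation period under the stated rules.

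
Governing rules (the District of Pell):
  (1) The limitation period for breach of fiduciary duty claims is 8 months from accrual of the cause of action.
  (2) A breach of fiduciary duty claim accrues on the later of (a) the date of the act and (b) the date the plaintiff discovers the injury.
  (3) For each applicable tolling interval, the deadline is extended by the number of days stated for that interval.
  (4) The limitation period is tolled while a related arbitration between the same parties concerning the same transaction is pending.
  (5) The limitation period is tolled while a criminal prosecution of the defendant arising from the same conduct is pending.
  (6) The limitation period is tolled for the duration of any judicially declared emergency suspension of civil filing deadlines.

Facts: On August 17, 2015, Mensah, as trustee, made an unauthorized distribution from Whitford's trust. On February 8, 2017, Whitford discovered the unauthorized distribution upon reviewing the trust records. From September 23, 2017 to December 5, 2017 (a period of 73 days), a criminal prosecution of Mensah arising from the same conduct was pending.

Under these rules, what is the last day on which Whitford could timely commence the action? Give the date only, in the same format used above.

The claim accrued on February 8, 2017 — the later of the August 17, 2015 act and the February 8, 2017 discovery.
Adding the 8 months base period to February 8, 2017 gives a deadline of October 8, 2017, before any tolling.
The period was tolled for 73 days by the pending criminal prosecution (September 23, 2017 to December 5, 2017), pushing the deadline to December 20, 2017.

December 20, 2017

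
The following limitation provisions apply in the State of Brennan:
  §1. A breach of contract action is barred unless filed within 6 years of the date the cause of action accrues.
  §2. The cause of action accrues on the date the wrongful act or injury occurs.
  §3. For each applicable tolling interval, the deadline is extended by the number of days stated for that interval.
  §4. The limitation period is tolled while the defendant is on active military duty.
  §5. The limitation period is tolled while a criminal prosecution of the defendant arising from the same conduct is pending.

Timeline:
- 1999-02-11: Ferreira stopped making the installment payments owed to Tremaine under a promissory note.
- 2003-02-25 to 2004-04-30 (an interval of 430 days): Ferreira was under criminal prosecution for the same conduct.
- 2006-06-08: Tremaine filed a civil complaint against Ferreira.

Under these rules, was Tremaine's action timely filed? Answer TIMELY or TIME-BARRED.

TIME-BARRED

The cause of action accrued on 1999-02-11, the date of the act.
Adding the 6 years base period to 1999-02-11 gives a deadline of 2005-02-11, before any tolling.
The period was tolled for 430 days by the pending criminal prosecution (2003-02-25 to 2004-04-30), pushing the deadline to 2006-04-17.
Tremaine filed on 2006-06-08, after the 2006-04-17 deadline, so the action is time-barred.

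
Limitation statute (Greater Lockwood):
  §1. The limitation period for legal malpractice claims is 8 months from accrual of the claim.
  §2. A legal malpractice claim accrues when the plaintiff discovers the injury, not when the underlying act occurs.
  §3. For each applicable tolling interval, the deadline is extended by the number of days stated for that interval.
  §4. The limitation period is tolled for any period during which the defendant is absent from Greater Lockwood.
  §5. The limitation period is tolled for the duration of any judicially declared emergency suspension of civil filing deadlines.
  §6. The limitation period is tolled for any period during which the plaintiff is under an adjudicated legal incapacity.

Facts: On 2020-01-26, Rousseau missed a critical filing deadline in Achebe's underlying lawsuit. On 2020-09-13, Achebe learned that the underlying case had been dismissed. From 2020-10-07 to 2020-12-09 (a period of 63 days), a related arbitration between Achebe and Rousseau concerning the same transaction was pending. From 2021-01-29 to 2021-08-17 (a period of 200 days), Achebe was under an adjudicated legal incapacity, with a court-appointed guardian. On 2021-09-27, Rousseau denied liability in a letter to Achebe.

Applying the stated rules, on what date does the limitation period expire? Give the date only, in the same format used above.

The claim did not accrue until Achebe discovered the injury on 2020-09-13; the 2020-01-26 act date does not start the clock under the stated rule.
8 months from 2020-09-13 is 2021-05-13.
Because the plaintiff's legal incapacity ran from 2021-01-29 to 2021-08-17, the deadline is extended by 200 days to 2021-11-29.
No stated provision tolls the period for a pending arbitration, so the interval from 2020-10-07 to 2020-12-09 has no effect on the deadline.
None of the other events listed affects the running of the period under the stated rules.

2021-11-29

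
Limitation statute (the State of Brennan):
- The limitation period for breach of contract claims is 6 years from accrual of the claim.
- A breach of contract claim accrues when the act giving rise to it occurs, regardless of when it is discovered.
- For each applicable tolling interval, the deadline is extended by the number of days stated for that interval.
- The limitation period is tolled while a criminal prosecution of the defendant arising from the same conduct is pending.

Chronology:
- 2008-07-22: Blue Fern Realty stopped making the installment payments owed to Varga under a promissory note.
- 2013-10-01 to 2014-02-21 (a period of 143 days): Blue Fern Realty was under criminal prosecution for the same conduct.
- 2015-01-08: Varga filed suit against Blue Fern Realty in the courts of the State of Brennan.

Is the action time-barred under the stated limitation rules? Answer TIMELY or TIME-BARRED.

The limitation period began to run on 2008-07-22.
The untolled deadline — 6 years after 2008-07-22 — is 2014-07-22.
Because the pending criminal prosecution ran from 2013-10-01 to 2014-02-21, the deadline is extended by 143 days to 2014-12-12.
The 2015-01-08 filing falls after the 2014-12-12 deadline; the claim is time-barred.

TIME-BARRED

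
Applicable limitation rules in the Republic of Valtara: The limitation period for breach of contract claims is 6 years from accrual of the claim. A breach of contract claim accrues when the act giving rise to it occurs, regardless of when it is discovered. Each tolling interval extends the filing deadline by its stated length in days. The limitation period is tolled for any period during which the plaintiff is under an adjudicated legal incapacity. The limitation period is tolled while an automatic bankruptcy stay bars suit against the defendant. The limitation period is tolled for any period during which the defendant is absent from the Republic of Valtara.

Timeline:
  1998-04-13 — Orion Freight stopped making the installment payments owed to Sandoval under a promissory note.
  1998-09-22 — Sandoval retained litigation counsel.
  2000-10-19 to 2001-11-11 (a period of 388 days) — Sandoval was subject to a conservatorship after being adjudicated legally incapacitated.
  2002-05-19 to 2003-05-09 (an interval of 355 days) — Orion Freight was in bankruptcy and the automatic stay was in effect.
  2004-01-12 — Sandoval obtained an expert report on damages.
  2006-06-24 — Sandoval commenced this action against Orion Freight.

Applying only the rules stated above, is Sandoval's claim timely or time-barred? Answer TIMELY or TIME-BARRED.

The claim accrued on 1998-04-13, the date of the act.
Adding the 6 years base period to 1998-04-13 gives a deadline of 2004-04-13, before any tolling.
Because the plaintiff's legal incapacity ran from 2000-10-19 to 2001-11-11, the deadline is extended by 388 days to 2005-05-06.
The automatic bankruptcy stay from 2002-05-19 to 2003-05-09 tolled the period for 355 days, extending the deadline to 2006-04-26.
None of the other events listed affects the running of the period under the stated rules.
The 2006-06-24 filing falls after the 2006-04-26 deadline; the claim is time-barred.

TIME-BARRED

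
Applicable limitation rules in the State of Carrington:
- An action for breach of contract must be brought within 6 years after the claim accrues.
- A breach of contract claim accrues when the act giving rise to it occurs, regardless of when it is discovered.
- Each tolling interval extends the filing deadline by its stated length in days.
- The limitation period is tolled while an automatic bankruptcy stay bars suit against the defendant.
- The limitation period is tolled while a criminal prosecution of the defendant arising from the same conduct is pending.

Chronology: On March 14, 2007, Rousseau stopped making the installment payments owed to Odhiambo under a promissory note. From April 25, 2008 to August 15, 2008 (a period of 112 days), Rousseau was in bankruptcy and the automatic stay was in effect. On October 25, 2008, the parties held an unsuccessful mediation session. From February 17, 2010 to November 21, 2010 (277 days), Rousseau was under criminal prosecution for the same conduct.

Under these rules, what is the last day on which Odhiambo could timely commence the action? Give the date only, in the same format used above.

April 7, 2014

The claim accrued on March 14, 2007, when the wrongful act occurred.
The untolled deadline — 6 years after March 14, 2007 — is March 14, 2013.
The period was tolled for 112 days by the automatic bankruptcy stay (April 25, 2008 to August 15, 2008), pushing the deadline to July 4, 2013.
The period was tolled for 277 days by the pending criminal prosecution (February 17, 2010 to November 21, 2010), pushing the deadline to April 7, 2014.
Nothing else in the chronology tolls or restarts the period.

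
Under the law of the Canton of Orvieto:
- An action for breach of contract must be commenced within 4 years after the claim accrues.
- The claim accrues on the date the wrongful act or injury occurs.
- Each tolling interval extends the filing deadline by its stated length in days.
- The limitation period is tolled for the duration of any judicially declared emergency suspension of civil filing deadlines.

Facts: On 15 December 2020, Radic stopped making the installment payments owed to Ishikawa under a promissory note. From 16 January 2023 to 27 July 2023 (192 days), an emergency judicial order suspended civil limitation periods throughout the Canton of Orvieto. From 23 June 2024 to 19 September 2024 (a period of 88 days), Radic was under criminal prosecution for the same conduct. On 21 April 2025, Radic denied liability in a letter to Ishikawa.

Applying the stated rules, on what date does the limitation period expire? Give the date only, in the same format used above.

The claim accrued on 15 December 2020, when the wrongful act occurred.
4 years from 15 December 2020 is 15 December 2024.
Because the emergency suspension of filing deadlines ran from 16 January 2023 to 27 July 2023, the deadline is extended by 192 days to 25 June 2025.
No stated provision tolls the period for a criminal prosecution, so the interval from 23 June 2024 to 19 September 2024 has no effect on the deadline.
The other events in the timeline have no effect on the limitation period under the stated rules.

25 June 2025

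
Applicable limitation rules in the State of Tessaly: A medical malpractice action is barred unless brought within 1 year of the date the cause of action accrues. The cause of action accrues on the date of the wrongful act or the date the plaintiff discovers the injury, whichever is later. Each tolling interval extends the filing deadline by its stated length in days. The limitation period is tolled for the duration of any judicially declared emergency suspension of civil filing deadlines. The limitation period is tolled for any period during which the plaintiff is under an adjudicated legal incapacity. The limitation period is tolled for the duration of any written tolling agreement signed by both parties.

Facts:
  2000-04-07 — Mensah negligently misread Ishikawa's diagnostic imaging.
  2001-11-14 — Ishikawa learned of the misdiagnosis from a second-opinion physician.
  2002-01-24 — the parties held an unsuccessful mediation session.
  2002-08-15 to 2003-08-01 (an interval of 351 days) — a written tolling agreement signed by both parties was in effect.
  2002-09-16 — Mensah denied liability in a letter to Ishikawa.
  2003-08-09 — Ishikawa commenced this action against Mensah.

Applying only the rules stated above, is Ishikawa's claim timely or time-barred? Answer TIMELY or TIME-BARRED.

Taking the later of the act (2000-04-07) and discovery (2001-11-14), the claim accrued on 2001-11-14.
1 year from 2001-11-14 is 2002-11-14.
The period was tolled for 351 days by the written tolling agreement (2002-08-15 to 2003-08-01), pushing the deadline to 2003-10-31.
The other events in the timeline have no effect on the limitation period under the stated rules.
The 2003-08-09 filing precedes the 2003-10-31 deadline; the claim is timely.

TIMELY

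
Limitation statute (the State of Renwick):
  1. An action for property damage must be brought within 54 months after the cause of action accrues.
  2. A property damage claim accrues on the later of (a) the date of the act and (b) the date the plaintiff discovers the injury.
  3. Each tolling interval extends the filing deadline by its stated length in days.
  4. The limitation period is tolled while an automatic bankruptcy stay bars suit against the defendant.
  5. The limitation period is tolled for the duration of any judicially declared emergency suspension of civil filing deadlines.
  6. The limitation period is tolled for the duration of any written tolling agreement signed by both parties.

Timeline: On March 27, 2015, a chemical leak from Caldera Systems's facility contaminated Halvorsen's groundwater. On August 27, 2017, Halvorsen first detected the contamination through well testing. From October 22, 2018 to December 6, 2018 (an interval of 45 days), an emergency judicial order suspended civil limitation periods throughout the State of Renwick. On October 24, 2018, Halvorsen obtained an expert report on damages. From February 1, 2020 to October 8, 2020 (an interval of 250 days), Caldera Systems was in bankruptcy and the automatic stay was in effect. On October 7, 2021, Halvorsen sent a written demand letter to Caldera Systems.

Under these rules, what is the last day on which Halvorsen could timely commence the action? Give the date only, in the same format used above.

Taking the later of the act (March 27, 2015) and discovery (August 27, 2017), the claim accrued on August 27, 2017.
54 months from August 27, 2017 is February 27, 2022.
The period was tolled for 45 days by the emergency suspension of filing deadlines (October 22, 2018 to December 6, 2018), pushing the deadline to April 13, 2022.
Because the automatic bankruptcy stay ran from February 1, 2020 to October 8, 2020, the deadline is extended by 250 days to December 19, 2022.
Nothing else in the chronology tolls or restarts the period.

December 19, 2022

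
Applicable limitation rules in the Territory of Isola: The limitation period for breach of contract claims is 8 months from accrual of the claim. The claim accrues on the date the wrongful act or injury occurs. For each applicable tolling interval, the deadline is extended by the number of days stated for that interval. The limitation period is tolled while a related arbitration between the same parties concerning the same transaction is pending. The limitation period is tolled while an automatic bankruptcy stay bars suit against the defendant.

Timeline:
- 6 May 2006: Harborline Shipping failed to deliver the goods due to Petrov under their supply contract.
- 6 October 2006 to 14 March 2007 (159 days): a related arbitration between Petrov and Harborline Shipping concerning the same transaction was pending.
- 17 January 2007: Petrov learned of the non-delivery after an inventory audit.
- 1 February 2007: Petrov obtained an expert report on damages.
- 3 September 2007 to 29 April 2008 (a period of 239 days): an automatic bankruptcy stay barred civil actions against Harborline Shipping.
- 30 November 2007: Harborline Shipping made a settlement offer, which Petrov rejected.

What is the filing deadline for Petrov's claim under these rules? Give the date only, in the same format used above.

14 June 2007

Because the rule ties accrual to occurrence, the claim accrued on 6 May 2006, not on the 17 January 2007 discovery date.
Adding the 8 months base period to 6 May 2006 gives a deadline of 6 January 2007, before any tolling.
Because the pending related arbitration ran from 6 October 2006 to 14 March 2007, the deadline is extended by 159 days to 14 June 2007.
By the time the automatic bankruptcy stay began on 3 September 2007, the limitation period had already expired on 14 June 2007; that interval cannot revive it.
Nothing else in the chronology tolls or restarts the period.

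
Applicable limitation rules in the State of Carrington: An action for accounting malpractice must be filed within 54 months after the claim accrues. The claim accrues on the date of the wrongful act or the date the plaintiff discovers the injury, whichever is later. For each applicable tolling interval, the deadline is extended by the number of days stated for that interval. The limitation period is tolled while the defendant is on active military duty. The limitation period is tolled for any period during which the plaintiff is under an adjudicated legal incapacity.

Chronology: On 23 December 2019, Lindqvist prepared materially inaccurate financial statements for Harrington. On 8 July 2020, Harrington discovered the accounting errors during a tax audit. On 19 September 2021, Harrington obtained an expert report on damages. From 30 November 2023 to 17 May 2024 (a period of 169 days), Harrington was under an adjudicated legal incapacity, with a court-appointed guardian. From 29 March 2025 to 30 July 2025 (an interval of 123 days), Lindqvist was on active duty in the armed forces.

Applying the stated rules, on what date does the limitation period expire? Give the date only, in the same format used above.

27 October 2025

Because discovery on 8 July 2020 post-dates the 23 December 2019 act, accrual under the later-of rule falls on 8 July 2020.
The untolled deadline — 54 months after 8 July 2020 — is 8 January 2025.
The plaintiff's legal incapacity from 30 November 2023 to 17 May 2024 tolled the period for 169 days, extending the deadline to 26 June 2025.
The defendant's active military service from 29 March 2025 to 30 July 2025 tolled the period for 123 days, extending the deadline to 27 October 2025.
The other events in the timeline have no effect on the limitation period under the stated rules.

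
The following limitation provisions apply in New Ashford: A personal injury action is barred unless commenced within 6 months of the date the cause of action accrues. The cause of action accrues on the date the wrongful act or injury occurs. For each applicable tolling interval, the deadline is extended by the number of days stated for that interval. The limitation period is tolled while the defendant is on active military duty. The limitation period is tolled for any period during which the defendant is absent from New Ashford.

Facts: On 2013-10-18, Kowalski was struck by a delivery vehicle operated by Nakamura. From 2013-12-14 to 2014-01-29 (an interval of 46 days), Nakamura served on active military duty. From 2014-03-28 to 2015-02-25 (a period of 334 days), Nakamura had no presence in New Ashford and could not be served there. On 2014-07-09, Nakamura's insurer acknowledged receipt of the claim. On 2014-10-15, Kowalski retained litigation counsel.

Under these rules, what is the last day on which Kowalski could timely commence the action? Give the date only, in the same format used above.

The limitation period began to run on 2013-10-18.
The untolled deadline — 6 months after 2013-10-18 — is 2014-04-18.
The period was tolled for 46 days by the defendant's active military service (2013-12-14 to 2014-01-29), pushing the deadline to 2014-06-03.
The defendant's absence from the jurisdiction from 2014-03-28 to 2015-02-25 tolled the period for 334 days, extending the deadline to 2015-05-03.
None of the other events listed affects the running of the period under the stated rules.

2015-05-03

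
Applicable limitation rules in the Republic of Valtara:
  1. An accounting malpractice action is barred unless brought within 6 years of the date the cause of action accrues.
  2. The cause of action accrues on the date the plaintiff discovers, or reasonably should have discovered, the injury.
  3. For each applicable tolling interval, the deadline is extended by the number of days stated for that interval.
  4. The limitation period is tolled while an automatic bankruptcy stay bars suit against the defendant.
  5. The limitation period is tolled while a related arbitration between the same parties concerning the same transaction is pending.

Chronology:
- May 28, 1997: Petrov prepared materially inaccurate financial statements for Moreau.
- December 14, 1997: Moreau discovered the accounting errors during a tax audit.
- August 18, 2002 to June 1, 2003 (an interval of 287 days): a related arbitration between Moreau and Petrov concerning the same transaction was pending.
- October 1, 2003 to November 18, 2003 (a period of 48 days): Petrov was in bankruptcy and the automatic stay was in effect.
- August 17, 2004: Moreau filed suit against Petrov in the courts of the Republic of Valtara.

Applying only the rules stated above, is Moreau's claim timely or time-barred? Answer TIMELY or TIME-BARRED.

TIMELY

The claim did not accrue until Moreau discovered the injury on December 14, 1997; the May 28, 1997 act date does not start the clock under the stated rule.
Adding the 6 years base period to December 14, 1997 gives a deadline of December 14, 2003, before any tolling.
The period was tolled for 287 days by the pending related arbitration (August 18, 2002 to June 1, 2003), pushing the deadline to September 26, 2004.
Because the automatic bankruptcy stay ran from October 1, 2003 to November 18, 2003, the deadline is extended by 48 days to November 13, 2004.
The August 17, 2004 filing precedes the November 13, 2004 deadline; the claim is timely.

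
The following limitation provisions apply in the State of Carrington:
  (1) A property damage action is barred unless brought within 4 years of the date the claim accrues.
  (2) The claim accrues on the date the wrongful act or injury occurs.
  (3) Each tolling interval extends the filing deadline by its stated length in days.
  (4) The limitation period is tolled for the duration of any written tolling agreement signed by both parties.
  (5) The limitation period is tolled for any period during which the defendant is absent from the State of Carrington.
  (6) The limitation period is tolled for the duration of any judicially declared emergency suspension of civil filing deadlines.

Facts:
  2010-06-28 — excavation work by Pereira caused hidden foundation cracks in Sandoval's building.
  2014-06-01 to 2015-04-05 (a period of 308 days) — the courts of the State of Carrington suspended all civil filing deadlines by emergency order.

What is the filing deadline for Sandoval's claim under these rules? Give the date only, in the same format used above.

2015-05-02

The limitation period began to run on 2010-06-28.
The untolled deadline — 4 years after 2010-06-28 — is 2014-06-28.
The period was tolled for 308 days by the emergency suspension of filing deadlines (2014-06-01 to 2015-04-05), pushing the deadline to 2015-05-02.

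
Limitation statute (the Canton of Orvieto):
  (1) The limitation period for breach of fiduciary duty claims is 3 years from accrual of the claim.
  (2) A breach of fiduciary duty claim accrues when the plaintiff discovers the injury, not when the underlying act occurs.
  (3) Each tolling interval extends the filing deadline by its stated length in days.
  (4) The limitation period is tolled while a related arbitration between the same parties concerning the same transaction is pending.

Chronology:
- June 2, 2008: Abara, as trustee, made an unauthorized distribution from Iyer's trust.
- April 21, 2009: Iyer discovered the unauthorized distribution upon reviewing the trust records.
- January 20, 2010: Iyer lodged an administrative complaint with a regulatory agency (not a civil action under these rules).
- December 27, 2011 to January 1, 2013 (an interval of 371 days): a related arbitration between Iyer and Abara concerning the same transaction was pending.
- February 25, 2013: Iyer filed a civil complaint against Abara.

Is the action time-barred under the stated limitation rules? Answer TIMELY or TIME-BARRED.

Under the discovery rule, the claim accrued on April 21, 2009, when Iyer discovered the injury — not on the June 2, 2008 date of the underlying act.
The untolled deadline — 3 years after April 21, 2009 — is April 21, 2012.
The pending related arbitration from December 27, 2011 to January 1, 2013 tolled the period for 371 days, extending the deadline to April 27, 2013.
Nothing else in the chronology tolls or restarts the period.
Filing on February 25, 2013 beat the April 27, 2013 deadline — the action is timely.

TIMELY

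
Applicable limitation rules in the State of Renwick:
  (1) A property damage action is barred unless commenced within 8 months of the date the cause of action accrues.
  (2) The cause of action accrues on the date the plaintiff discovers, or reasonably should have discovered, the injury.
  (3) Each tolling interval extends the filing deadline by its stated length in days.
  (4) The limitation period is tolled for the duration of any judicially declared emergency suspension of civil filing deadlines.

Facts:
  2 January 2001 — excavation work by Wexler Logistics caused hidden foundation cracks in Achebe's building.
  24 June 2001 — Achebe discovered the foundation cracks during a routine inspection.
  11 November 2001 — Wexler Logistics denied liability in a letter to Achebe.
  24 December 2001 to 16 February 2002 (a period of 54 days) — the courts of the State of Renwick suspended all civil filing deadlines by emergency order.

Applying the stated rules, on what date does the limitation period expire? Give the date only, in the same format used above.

Under the discovery rule, the claim accrued on 24 June 2001, when Achebe discovered the injury — not on the 2 January 2001 date of the underlying act.
The untolled deadline — 8 months after 24 June 2001 — is 24 February 2002.
Because the emergency suspension of filing deadlines ran from 24 December 2001 to 16 February 2002, the deadline is extended by 54 days to 19 April 2002.
None of the other events listed affects the running of the period under the stated rules.

19 April 2002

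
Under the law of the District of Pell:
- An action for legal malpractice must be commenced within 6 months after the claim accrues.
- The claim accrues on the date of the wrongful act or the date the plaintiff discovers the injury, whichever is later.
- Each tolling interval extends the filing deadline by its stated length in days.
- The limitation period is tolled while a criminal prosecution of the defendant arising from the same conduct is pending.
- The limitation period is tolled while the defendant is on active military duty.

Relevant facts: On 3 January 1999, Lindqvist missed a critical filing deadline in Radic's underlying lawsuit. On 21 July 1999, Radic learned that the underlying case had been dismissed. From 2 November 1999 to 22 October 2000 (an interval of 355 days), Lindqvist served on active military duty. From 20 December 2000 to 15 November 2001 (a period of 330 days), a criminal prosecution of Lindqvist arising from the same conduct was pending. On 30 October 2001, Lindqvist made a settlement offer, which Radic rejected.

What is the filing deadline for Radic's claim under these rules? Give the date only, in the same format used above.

Because discovery on 21 July 1999 post-dates the 3 January 1999 act, accrual under the later-of rule falls on 21 July 1999.
The untolled deadline — 6 months after 21 July 1999 — is 21 January 2000.
Because the defendant's active military service ran from 2 November 1999 to 22 October 2000, the deadline is extended by 355 days to 10 January 2001.
The period was tolled for 330 days by the pending criminal prosecution (20 December 2000 to 15 November 2001), pushing the deadline to 6 December 2001.
The other events in the timeline have no effect on the limitation period under the stated rules.

6 December 2001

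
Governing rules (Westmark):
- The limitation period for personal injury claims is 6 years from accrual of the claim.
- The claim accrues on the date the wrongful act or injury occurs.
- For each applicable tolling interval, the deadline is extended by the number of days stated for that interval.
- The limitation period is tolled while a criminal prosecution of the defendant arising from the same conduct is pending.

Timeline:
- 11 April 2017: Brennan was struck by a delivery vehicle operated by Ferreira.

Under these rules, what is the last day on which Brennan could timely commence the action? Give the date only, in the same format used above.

11 April 2023

The claim accrued on 11 April 2017, the date of the act.
6 years from 11 April 2017 is 11 April 2023.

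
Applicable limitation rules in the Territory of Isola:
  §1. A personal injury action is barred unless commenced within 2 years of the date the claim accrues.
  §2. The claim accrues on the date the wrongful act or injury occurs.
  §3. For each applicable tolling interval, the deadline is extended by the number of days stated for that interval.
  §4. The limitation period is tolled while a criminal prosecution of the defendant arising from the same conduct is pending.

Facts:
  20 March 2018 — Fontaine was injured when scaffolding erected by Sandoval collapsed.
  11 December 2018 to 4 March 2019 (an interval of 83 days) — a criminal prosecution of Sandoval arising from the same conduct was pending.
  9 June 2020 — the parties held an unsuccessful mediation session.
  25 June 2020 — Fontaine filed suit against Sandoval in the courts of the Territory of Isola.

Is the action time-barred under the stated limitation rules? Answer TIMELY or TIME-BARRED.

The claim accrued on 20 March 2018, when the wrongful act occurred.
Adding the 2 years base period to 20 March 2018 gives a deadline of 20 March 2020, before any tolling.
Because the pending criminal prosecution ran from 11 December 2018 to 4 March 2019, the deadline is extended by 83 days to 11 June 2020.
The other events in the timeline have no effect on the limitation period under the stated rules.
Filing on 25 June 2020 missed the 11 June 2020 deadline — the action is time-barred.

TIME-BARRED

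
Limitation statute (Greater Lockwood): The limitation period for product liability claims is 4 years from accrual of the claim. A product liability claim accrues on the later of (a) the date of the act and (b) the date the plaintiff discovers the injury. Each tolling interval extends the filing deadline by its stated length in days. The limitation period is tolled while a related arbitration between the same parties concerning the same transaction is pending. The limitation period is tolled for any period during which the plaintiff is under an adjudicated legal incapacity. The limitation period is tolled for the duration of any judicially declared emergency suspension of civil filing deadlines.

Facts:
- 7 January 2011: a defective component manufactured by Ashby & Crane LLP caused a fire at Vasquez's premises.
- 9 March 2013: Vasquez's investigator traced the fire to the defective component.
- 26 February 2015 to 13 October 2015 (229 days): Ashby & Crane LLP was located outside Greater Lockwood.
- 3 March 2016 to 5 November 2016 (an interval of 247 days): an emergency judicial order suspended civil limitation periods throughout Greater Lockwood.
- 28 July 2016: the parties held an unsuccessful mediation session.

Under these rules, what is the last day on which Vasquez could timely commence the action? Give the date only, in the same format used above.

The claim accrued on 9 March 2013 — the later of the 7 January 2011 act and the 9 March 2013 discovery.
Adding the 4 years base period to 9 March 2013 gives a deadline of 9 March 2017, before any tolling.
The period was tolled for 247 days by the emergency suspension of filing deadlines (3 March 2016 to 5 November 2016), pushing the deadline to 11 November 2017.
The defendant's absence from the jurisdiction from 26 February 2015 to 13 October 2015 does not toll the period, because no stated rule makes the defendant's absence a tolling event.
None of the other events listed affects the running of the period under the stated rules.

11 November 2017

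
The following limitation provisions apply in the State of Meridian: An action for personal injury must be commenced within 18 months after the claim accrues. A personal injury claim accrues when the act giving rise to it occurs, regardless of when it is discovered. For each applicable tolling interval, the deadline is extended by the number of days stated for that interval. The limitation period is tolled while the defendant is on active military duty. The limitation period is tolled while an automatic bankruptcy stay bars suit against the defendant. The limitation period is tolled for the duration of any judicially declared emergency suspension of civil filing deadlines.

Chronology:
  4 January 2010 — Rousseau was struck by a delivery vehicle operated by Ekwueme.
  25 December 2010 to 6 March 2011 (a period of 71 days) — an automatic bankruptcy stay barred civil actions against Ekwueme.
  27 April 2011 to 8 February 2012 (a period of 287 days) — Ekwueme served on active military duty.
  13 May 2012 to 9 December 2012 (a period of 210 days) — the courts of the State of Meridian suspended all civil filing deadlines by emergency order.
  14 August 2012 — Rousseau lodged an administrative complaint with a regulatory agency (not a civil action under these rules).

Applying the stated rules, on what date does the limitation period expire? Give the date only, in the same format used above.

The claim accrued on 4 January 2010, when the wrongful act occurred.
18 months from 4 January 2010 is 4 July 2011.
The period was tolled for 71 days by the automatic bankruptcy stay (25 December 2010 to 6 March 2011), pushing the deadline to 13 September 2011.
Because the defendant's active military service ran from 27 April 2011 to 8 February 2012, the deadline is extended by 287 days to 26 June 2012.
Because the emergency suspension of filing deadlines ran from 13 May 2012 to 9 December 2012, the deadline is extended by 210 days to 22 January 2013.
None of the other events listed affects the running of the period under the stated rules.

22 January 2013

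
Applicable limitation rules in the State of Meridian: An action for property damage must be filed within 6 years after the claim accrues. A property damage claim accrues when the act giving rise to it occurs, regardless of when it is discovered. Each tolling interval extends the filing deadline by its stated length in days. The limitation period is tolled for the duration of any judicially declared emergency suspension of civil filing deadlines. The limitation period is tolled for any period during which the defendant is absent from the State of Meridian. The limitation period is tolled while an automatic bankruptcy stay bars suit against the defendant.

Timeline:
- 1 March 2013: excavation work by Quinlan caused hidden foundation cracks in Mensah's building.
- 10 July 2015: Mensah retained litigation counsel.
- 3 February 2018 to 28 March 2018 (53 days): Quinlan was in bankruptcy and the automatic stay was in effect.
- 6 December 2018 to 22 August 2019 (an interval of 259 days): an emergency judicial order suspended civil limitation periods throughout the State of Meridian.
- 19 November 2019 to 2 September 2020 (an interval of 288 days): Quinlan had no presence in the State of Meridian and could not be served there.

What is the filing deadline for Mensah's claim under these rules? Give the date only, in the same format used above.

The claim accrued on 1 March 2013, the date of the act.
Adding the 6 years base period to 1 March 2013 gives a deadline of 1 March 2019, before any tolling.
Because the automatic bankruptcy stay ran from 3 February 2018 to 28 March 2018, the deadline is extended by 53 days to 23 April 2019.
The period was tolled for 259 days by the emergency suspension of filing deadlines (6 December 2018 to 22 August 2019), pushing the deadline to 7 January 2020.
The defendant's absence from the jurisdiction from 19 November 2019 to 2 September 2020 tolled the period for 288 days, extending the deadline to 21 October 2020.
The other events in the timeline have no effect on the limitation period under the stated rules.

21 October 2020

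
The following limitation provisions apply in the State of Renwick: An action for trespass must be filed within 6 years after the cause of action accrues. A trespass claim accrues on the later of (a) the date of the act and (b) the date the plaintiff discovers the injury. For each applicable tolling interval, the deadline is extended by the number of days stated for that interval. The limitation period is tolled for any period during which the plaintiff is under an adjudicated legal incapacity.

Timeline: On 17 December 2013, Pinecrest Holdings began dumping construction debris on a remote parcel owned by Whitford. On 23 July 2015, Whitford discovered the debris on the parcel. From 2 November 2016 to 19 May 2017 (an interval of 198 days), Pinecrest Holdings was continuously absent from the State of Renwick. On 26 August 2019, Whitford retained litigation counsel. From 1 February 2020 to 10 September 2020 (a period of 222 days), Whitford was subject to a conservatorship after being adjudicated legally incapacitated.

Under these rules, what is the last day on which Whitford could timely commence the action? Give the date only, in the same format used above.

2 March 2022

Taking the later of the act (17 December 2013) and discovery (23 July 2015), the claim accrued on 23 July 2015.
6 years from 23 July 2015 is 23 July 2021.
The plaintiff's legal incapacity from 1 February 2020 to 10 September 2020 tolled the period for 222 days, extending the deadline to 2 March 2022.
No stated provision tolls the period for the defendant's absence, so the interval from 2 November 2016 to 19 May 2017 has no effect on the deadline.
Nothing else in the chronology tolls or restarts the period.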